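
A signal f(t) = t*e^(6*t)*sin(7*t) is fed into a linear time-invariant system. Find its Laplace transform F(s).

F(s) = 14*(s - 6)/(s^2 - 12*s + 85)^2

L{sin(7t)} = 7/(s^2 + 49).
Multiplying by e^(6t) shifts s → s - 6, so L{e^(6*t)*sin(7*t)} = 7/((s - 6)^2 + 49).
Then apply L{t·g(t)} = -d/ds[G(s)] with G(s) = 7/((s - 6)^2 + 49):
differentiating 1 time and applying the sign gives 14*(s - 6)/(s^2 - 12*s + 85)^2.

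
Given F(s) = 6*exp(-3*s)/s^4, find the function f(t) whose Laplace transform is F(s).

The factor e^(-3s) signals a time shift by c = 3 (second shifting theorem).
L{t^3} = 3!/s^4 = 6/s^4, so L^-1{6/s^4} = t^3.
Hence the inverse is u(t - 3) times that function evaluated at t - 3.

f(t) = Heaviside(t - 3)*((t - 3)^3)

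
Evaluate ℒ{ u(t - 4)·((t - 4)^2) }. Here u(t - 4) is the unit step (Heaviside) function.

By the second shifting theorem, L{u(t - c)·g(t - c)} = e^(-cs)·G(s) with c = 4 and G(s) = L{g(t)}.
L{t^2} = 2!/s^3 = 2/s^3.

2*exp(-4*s)/s^3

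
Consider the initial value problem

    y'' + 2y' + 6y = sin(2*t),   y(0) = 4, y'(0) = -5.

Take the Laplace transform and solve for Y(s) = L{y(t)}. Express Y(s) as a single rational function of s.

Y(s) = (4*s^3 + 3*s^2 + 16*s + 14)/(s^4 + 2*s^3 + 10*s^2 + 8*s + 24)

Apply the Laplace transform to the equation.
The derivative rules (L{y''} = s^2 Y - s·y(0) - y'(0) and L{y'} = sY - y(0), with y(0) = 4, y'(0) = -5) turn the left side into (s^2 + 2*s + 6)Y - (4*s + 3).
The right side is L{sin(2*t)} = 2/(s^2 + 4).
So (s^2 + 2*s + 6)Y = 2/(s^2 + 4) + (4*s + 3).
Isolate Y and clear denominators.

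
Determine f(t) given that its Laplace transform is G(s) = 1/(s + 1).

Since L{e^(-t)} = 1/(s + 1), the inverse is e^(-t).

f(t) = exp(-t)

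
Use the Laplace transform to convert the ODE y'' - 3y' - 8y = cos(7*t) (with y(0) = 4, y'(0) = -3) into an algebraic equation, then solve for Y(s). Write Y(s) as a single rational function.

Y(s) = (4*s^3 - 15*s^2 + 197*s - 735)/(s^4 - 3*s^3 + 41*s^2 - 147*s - 392)

Apply the Laplace transform to the equation.
Using L{y''} = s^2 Y - s·y(0) - y'(0) and L{y'} = sY - y(0), with y(0) = 4, y'(0) = -3, the left side becomes (s^2 - 3*s - 8)Y - (4*s - 15).
The right side is L{cos(7*t)} = s/(s^2 + 49).
So (s^2 - 3*s - 8)Y = s/(s^2 + 49) + (4*s - 15).
Isolate Y and clear denominators.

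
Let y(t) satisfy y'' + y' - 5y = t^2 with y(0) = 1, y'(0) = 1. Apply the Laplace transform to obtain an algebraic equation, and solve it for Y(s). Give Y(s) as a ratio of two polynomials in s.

Y(s) = (s^4 + 2*s^3 + 2)/(s^5 + s^4 - 5*s^3)

Transform both sides with L{·}.
With L{y''} = s^2 Y - s·y(0) - y'(0) and L{y'} = sY - y(0), with y(0) = 1, y'(0) = 1: the LHS transforms to (s^2 + s - 5)Y - (s + 2).
The right side is L{t^2} = 2/s^3.
So (s^2 + s - 5)Y = 2/s^3 + (s + 2).
Divide through and combine into a single rational function.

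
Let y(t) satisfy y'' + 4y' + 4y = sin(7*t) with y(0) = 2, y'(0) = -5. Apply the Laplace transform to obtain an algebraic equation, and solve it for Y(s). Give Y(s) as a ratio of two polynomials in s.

Laplace-transform each side.
Using L{y''} = s^2 Y - s·y(0) - y'(0) and L{y'} = sY - y(0), with y(0) = 2, y'(0) = -5, the left side becomes (s^2 + 4*s + 4)Y - (2*s + 3).
The right side is L{sin(7*t)} = 7/(s^2 + 49).
So (s^2 + 4*s + 4)Y = 7/(s^2 + 49) + (2*s + 3).
Isolate Y and clear denominators.

Y(s) = (2*s^3 + 3*s^2 + 98*s + 154)/(s^4 + 4*s^3 + 53*s^2 + 196*s + 196)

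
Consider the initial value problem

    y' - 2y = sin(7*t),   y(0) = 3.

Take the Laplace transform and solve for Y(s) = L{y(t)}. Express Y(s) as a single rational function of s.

Laplace-transform each side.
Using L{y'} = sY - y(0) = sY - 3, the left side becomes (s - 2)Y - (3).
The right side is L{sin(7*t)} = 7/(s^2 + 49).
So (s - 2)Y = 7/(s^2 + 49) + (3).
Solve for Y(s) and write it as one ratio of polynomials.

Y(s) = (3*s^2 + 154)/(s^3 - 2*s^2 + 49*s - 98)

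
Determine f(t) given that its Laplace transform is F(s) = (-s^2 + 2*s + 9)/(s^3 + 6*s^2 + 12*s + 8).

Factor the denominator: s^3 + 6*s^2 + 12*s + 8 = (s + 2)^3.
Partial fraction decomposition gives [-1/(s + 2)] + [6/(s + 2)^2] + [(s + 2)^(-3)].
Invert each term: -1/(s + 2) ↔ -e^(-2t); 6/(s + 2)^2 ↔ 6t·e^(-2t); 1/(s + 2)^3 ↔ (1/2)t^2·e^(-2t).

f(t) = t^2*exp(-2*t)/2 + 6*t*exp(-2*t) - exp(-2*t)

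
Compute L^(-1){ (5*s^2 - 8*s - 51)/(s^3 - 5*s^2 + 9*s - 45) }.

exp(5*t) + 4*sin(3*t) + 4*cos(3*t)

Factor the denominator: s^3 - 5*s^2 + 9*s - 45 = (s - 5)*(s^2 + 9).
Partial fraction decomposition gives [1/(s - 5)] + [4*s/(s^2 + 9)] + [12/(s^2 + 9)].
Invert each term: 1/(s - 5) ↔ e^(5t); 4·s/(s^2 + 9) ↔ 4cos(3t); 4·3/(s^2 + 9) ↔ 4sin(3t).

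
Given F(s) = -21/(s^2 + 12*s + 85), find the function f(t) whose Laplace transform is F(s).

f(t) = -3*exp(-6*t)*sin(7*t)

Rewrite the denominator: s^2 + 12*s + 85 = (s + 6)^2 + 49.
The form in (s + 6) signals a first-shifting-theorem factor e^(-6t).
Since L{sin(7t)} = 7/(s^2 + 49), the inverse is e^(-6*t)*sin(7*t), scaled by -3.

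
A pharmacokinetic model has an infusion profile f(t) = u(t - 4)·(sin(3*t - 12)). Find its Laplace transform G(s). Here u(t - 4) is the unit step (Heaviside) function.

By the second shifting theorem, L{u(t - c)·g(t - c)} = e^(-cs)·H(s) with c = 4 and H(s) = L{g(t)}.
L{sin(3t)} = 3/(s^2 + 9).

G(s) = 3*exp(-4*s)/(s^2 + 9)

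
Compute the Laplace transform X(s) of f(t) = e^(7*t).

X(s) = 1/(s - 7)

L{e^(7t)} = 1/(s - 7).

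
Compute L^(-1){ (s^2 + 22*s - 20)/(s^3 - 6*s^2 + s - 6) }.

4*exp(6*t) + 4*sin(t) - 3*cos(t)

Factor the denominator: s^3 - 6*s^2 + s - 6 = (s - 6)*(s^2 + 1).
Partial fraction decomposition gives [4/(s - 6)] + [-3*s/(s^2 + 1)] + [4/(s^2 + 1)].
Invert each term: 4/(s - 6) ↔ 4e^(6t); -3·s/(s^2 + 1) ↔ -3cos(t); 4·1/(s^2 + 1) ↔ 4sin(t).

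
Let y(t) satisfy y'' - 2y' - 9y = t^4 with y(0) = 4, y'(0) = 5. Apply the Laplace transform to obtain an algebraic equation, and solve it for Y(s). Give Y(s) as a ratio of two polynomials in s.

Apply the Laplace transform to the equation.
The derivative rules (L{y''} = s^2 Y - s·y(0) - y'(0) and L{y'} = sY - y(0), with y(0) = 4, y'(0) = 5) turn the left side into (s^2 - 2*s - 9)Y - (4*s - 3).
The right side is L{t^4} = 24/s^5.
So (s^2 - 2*s - 9)Y = 24/s^5 + (4*s - 3).
Isolate Y and clear denominators.

Y(s) = (4*s^6 - 3*s^5 + 24)/(s^7 - 2*s^6 - 9*s^5)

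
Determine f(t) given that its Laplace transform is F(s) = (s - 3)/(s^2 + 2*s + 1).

Factor the denominator: s^2 + 2*s + 1 = (s + 1)^2.
Partial fraction decomposition gives [1/(s + 1)] + [-4/(s + 1)^2].
Invert each term: 1/(s + 1) ↔ e^(-t); -4/(s + 1)^2 ↔ -4t·e^(-t).

f(t) = -4*t*exp(-t) + exp(-t)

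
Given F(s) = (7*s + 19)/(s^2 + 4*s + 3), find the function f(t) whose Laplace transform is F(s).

f(t) = 6*exp(-t) + exp(-3*t)

Factor the denominator: s^2 + 4*s + 3 = (s + 1)*(s + 3).
Partial fraction decomposition gives [1/(s + 3)] + [6/(s + 1)].
Invert each term: 1/(s + 3) ↔ e^(-3t); 6/(s + 1) ↔ 6e^(-t).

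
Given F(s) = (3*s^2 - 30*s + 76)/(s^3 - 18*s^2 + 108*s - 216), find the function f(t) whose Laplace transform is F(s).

Factor the denominator: s^3 - 18*s^2 + 108*s - 216 = (s - 6)^3.
Partial fraction decomposition gives [3/(s - 6)] + [6/(s - 6)^2] + [4/(s - 6)^3].
Invert each term: 3/(s - 6) ↔ 3e^(6t); 6/(s - 6)^2 ↔ 6t·e^(6t); 4/(s - 6)^3 ↔ (2)t^2·e^(6t).

f(t) = 2*t^2*exp(6*t) + 6*t*exp(6*t) + 3*exp(6*t)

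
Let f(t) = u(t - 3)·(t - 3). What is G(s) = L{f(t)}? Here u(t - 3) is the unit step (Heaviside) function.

By the second shifting theorem, L{u(t - c)·g(t - c)} = e^(-cs)·H(s) with c = 3 and H(s) = L{g(t)}.
L{t} = 1!/s^2 = 1/s^2.

G(s) = exp(-3*s)/s^2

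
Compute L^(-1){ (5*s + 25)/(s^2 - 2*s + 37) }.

Complete the square in the denominator: s^2 - 2*s + 37 = (s - 1)^2 + 6^2.
Split the numerator to match: 5*s + 25 = 5·(s - 1) + 5·6.
Invert each term: 5·(s - 1)/((s - 1)^2 + 36) ↔ 5e^(t)cos(6t); 5·6/((s - 1)^2 + 36) ↔ 5e^(t)sin(6t).

5*exp(t)*sin(6*t) + 5*exp(t)*cos(6*t)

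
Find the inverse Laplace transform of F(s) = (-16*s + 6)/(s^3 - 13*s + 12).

-3*exp(3*t) + exp(t) + 2*exp(-4*t)

Factor the denominator: s^3 - 13*s + 12 = (s - 3)*(s - 1)*(s + 4).
Partial fraction decomposition gives [1/(s - 1)] + [-3/(s - 3)] + [2/(s + 4)].
Invert each term: 1/(s - 1) ↔ e^(t); -3/(s - 3) ↔ -3e^(3t); 2/(s + 4) ↔ 2e^(-4t).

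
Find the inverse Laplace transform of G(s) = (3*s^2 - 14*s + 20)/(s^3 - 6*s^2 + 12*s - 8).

Factor the denominator: s^3 - 6*s^2 + 12*s - 8 = (s - 2)^3.
Partial fraction decomposition gives [3/(s - 2)] + [-2/(s - 2)^2] + [4/(s - 2)^3].
Invert each term: 3/(s - 2) ↔ 3e^(2t); -2/(s - 2)^2 ↔ -2t·e^(2t); 4/(s - 2)^3 ↔ (2)t^2·e^(2t).

2*t^2*exp(2*t) - 2*t*exp(2*t) + 3*exp(2*t)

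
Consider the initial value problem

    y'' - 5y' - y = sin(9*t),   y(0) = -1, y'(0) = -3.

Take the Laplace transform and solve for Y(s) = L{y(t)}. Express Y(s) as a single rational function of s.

Transform both sides with L{·}.
With L{y''} = s^2 Y - s·y(0) - y'(0) and L{y'} = sY - y(0), with y(0) = -1, y'(0) = -3: the LHS transforms to (s^2 - 5*s - 1)Y - (-s + 2).
The right side is L{sin(9*t)} = 9/(s^2 + 81).
So (s^2 - 5*s - 1)Y = 9/(s^2 + 81) + (-s + 2).
Solve for Y(s) and write it as one ratio of polynomials.

Y(s) = (-s^3 + 2*s^2 - 81*s + 171)/(s^4 - 5*s^3 + 80*s^2 - 405*s - 81)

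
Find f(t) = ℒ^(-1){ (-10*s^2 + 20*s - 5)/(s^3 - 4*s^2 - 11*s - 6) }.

f(t) = 5*t*exp(-t) - 5*exp(6*t) - 5*exp(-t)

Factor the denominator: s^3 - 4*s^2 - 11*s - 6 = (s - 6)*(s + 1)^2.
Partial fraction decomposition gives [-5/(s + 1)] + [5/(s + 1)^2] + [-5/(s - 6)].
Invert each term: -5/(s + 1) ↔ -5e^(-t); 5/(s + 1)^2 ↔ 5t·e^(-t); -5/(s - 6) ↔ -5e^(6t).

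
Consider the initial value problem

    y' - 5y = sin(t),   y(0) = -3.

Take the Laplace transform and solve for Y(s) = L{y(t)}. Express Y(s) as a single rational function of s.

Take the Laplace transform of both sides.
The derivative rules (L{y'} = sY - y(0) = sY - (-3)) turn the left side into (s - 5)Y - (-3).
The right side is L{sin(t)} = 1/(s^2 + 1).
So (s - 5)Y = 1/(s^2 + 1) + (-3).
Divide through and combine into a single rational function.

Y(s) = (-3*s^2 - 2)/(s^3 - 5*s^2 + s - 5)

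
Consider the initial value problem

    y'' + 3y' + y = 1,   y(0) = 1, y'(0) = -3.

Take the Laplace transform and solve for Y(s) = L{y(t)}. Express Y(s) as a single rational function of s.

Y(s) = (s^2 + 1)/(s^3 + 3*s^2 + s)

Take the Laplace transform of both sides.
With L{y''} = s^2 Y - s·y(0) - y'(0) and L{y'} = sY - y(0), with y(0) = 1, y'(0) = -3: the LHS transforms to (s^2 + 3*s + 1)Y - (s).
The right side is L{1} = 1/s.
So (s^2 + 3*s + 1)Y = 1/s + (s).
Isolate Y and clear denominators.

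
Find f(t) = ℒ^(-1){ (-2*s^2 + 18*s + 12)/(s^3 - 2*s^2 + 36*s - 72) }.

f(t) = exp(2*t) + 2*sin(6*t) - 3*cos(6*t)

Factor the denominator: s^3 - 2*s^2 + 36*s - 72 = (s - 2)*(s^2 + 36).
Partial fraction decomposition gives [1/(s - 2)] + [-3*s/(s^2 + 36)] + [12/(s^2 + 36)].
Invert each term: 1/(s - 2) ↔ e^(2t); -3·s/(s^2 + 36) ↔ -3cos(6t); 2·6/(s^2 + 36) ↔ 2sin(6t).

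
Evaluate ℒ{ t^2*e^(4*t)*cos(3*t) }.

L{cos(3t)} = s/(s^2 + 9).
Multiplying by e^(4t) shifts s → s - 4, so L{e^(4*t)*cos(3*t)} = (s - 4)/((s - 4)^2 + 9).
Then apply L{t^2·g(t)} = (-1)^2 d^2/ds^2[G(s)] with G(s) = (s - 4)/((s - 4)^2 + 9):
differentiating 2 times and applying the sign gives 2*(s - 4)*(s^2 - 8*s - 11)/(s^2 - 8*s + 25)^3.

2*(s - 4)*(s^2 - 8*s - 11)/(s^2 - 8*s + 25)^3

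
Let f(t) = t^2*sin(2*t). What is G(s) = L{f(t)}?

G(s) = 4*(3*s^2 - 4)/(s^2 + 4)^3

L{sin(2t)} = 2/(s^2 + 4).
Then apply L{t^2·g(t)} = (-1)^2 d^2/ds^2[H(s)] with H(s) = 2/(s^2 + 4):
differentiating 2 times and applying the sign gives 4*(3*s^2 - 4)/(s^2 + 4)^3.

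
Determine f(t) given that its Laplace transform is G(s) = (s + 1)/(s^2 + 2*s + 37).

f(t) = exp(-t)*cos(6*t)

Rewrite the denominator: s^2 + 2*s + 37 = (s + 1)^2 + 36.
The form in (s + 1) signals a first-shifting-theorem factor e^(-t).
Since L{cos(6t)} = s/(s^2 + 36), the inverse is exp(-t)*cos(6*t).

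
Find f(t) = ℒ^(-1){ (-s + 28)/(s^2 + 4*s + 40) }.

f(t) = 5*exp(-2*t)*sin(6*t) - exp(-2*t)*cos(6*t)

Complete the square in the denominator: s^2 + 4*s + 40 = (s + 2)^2 + 6^2.
Split the numerator to match: -s + 28 = -1·(s + 2) + 5·6.
Invert each term: -1·(s + 2)/((s + 2)^2 + 36) ↔ -e^(-2t)cos(6t); 5·6/((s + 2)^2 + 36) ↔ 5e^(-2t)sin(6t).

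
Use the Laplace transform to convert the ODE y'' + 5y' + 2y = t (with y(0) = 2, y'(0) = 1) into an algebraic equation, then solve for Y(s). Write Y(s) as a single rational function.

Transform both sides with L{·}.
With L{y''} = s^2 Y - s·y(0) - y'(0) and L{y'} = sY - y(0), with y(0) = 2, y'(0) = 1: the LHS transforms to (s^2 + 5*s + 2)Y - (2*s + 11).
The right side is L{t} = s^(-2).
So (s^2 + 5*s + 2)Y = s^(-2) + (2*s + 11).
Solve for Y(s) and write it as one ratio of polynomials.

Y(s) = (2*s^3 + 11*s^2 + 1)/(s^4 + 5*s^3 + 2*s^2)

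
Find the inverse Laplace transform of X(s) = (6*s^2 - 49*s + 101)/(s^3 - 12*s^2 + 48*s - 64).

Factor the denominator: s^3 - 12*s^2 + 48*s - 64 = (s - 4)^3.
Partial fraction decomposition gives [6/(s - 4)] + [-1/(s - 4)^2] + [(s - 4)^(-3)].
Invert each term: 6/(s - 4) ↔ 6e^(4t); -1/(s - 4)^2 ↔ -t·e^(4t); 1/(s - 4)^3 ↔ (1/2)t^2·e^(4t).

t^2*exp(4*t)/2 - t*exp(4*t) + 6*exp(4*t)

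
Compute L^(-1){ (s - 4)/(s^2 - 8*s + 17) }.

Rewrite the denominator: s^2 - 8*s + 17 = (s - 4)^2 + 1.
The form in (s - 4) signals a first-shifting-theorem factor e^(4t).
Since L{cos(t)} = s/(s^2 + 1), the inverse is e^(4*t)*cos(t).

exp(4*t)*cos(t)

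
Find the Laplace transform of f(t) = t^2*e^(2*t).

L{e^(2t)} = 1/(s - 2).
Then apply L{t^2·g(t)} = (-1)^2 d^2/ds^2[G(s)] with G(s) = 1/(s - 2):
differentiating 2 times and applying the sign gives 2/(s - 2)^3.

2/(s - 2)^3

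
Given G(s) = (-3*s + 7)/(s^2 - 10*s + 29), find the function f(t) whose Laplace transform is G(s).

f(t) = -4*exp(5*t)*sin(2*t) - 3*exp(5*t)*cos(2*t)

Complete the square in the denominator: s^2 - 10*s + 29 = (s - 5)^2 + 2^2.
Split the numerator to match: -3*s + 7 = -3·(s - 5) - 4·2.
Invert each term: -3·(s - 5)/((s - 5)^2 + 4) ↔ -3e^(5t)cos(2t); -4·2/((s - 5)^2 + 4) ↔ -4e^(5t)sin(2t).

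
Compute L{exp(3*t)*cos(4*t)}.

L{cos(4t)} = s/(s^2 + 16).
By the first shifting theorem, multiplying by e^(3t) replaces s with s - 3.

(s - 3)/((s - 3)^2 + 16)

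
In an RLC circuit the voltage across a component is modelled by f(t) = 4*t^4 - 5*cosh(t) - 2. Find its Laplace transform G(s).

Apply the Laplace transform termwise.
(-5)·[L{cosh(t)} = s/(s^2 - 1)]; L{-2} = -2/s; (4)·[L{t^4} = 4!/s^5 = 24/s^5].

G(s) = -5*s/(s^2 - 1) - 2/s + 96/s^5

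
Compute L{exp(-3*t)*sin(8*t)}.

8/((s + 3)^2 + 64)

L{sin(8t)} = 8/(s^2 + 64).
By the first shifting theorem, multiplying by e^(-3t) replaces s with s + 3.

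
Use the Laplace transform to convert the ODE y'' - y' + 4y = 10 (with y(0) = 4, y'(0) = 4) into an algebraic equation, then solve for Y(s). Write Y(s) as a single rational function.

Y(s) = (4*s^2 + 10)/(s^3 - s^2 + 4*s)

Take the Laplace transform of both sides.
With L{y''} = s^2 Y - s·y(0) - y'(0) and L{y'} = sY - y(0), with y(0) = 4, y'(0) = 4: the LHS transforms to (s^2 - s + 4)Y - (4*s).
The right side is L{10} = 10/s.
So (s^2 - s + 4)Y = 10/s + (4*s).
Isolate Y and clear denominators.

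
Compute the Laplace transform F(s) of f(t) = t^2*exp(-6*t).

L{e^(-6t)} = 1/(s + 6).
Then apply L{t^2·g(t)} = (-1)^2 d^2/ds^2[G(s)] with G(s) = 1/(s + 6):
differentiating 2 times and applying the sign gives 2/(s + 6)^3.

F(s) = 2/(s + 6)^3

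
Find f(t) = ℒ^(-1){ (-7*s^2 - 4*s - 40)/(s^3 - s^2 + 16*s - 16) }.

Factor the denominator: s^3 - s^2 + 16*s - 16 = (s - 1)*(s^2 + 16).
Partial fraction decomposition gives [-3/(s - 1)] + [-4*s/(s^2 + 16)] + [-8/(s^2 + 16)].
Invert each term: -3/(s - 1) ↔ -3e^(t); -4·s/(s^2 + 16) ↔ -4cos(4t); -2·4/(s^2 + 16) ↔ -2sin(4t).

f(t) = -3*exp(t) - 2*sin(4*t) - 4*cos(4*t)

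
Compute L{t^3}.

6/s^4

L{t^3} = 3!/s^4 = 6/s^4.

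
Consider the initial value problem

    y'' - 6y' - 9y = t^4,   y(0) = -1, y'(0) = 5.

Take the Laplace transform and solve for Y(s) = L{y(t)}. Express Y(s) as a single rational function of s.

Apply the Laplace transform to the equation.
The derivative rules (L{y''} = s^2 Y - s·y(0) - y'(0) and L{y'} = sY - y(0), with y(0) = -1, y'(0) = 5) turn the left side into (s^2 - 6*s - 9)Y - (-s + 11).
The right side is L{t^4} = 24/s^5.
So (s^2 - 6*s - 9)Y = 24/s^5 + (-s + 11).
Divide through and combine into a single rational function.

Y(s) = (-s^6 + 11*s^5 + 24)/(s^7 - 6*s^6 - 9*s^5)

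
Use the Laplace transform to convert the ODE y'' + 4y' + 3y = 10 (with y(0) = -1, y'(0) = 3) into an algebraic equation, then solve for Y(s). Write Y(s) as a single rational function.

Apply the Laplace transform to the equation.
With L{y''} = s^2 Y - s·y(0) - y'(0) and L{y'} = sY - y(0), with y(0) = -1, y'(0) = 3: the LHS transforms to (s^2 + 4*s + 3)Y - (-s - 1).
The right side is L{10} = 10/s.
So (s^2 + 4*s + 3)Y = 10/s + (-s - 1).
Solve for Y(s) and write it as one ratio of polynomials.

Y(s) = (-s^2 - s + 10)/(s^3 + 4*s^2 + 3*s)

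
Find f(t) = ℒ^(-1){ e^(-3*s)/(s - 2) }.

The factor e^(-3s) signals a time shift by c = 3 (second shifting theorem).
L{e^(2t)} = 1/(s - 2), so L^-1{1/(s - 2)} = e^(2*t).
Hence the inverse is u(t - 3) times that function evaluated at t - 3.

f(t) = Heaviside(t - 3)*(exp(2*t - 6))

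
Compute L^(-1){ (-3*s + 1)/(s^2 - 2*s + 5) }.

Complete the square in the denominator: s^2 - 2*s + 5 = (s - 1)^2 + 2^2.
Split the numerator to match: -3*s + 1 = -3·(s - 1) - 1·2.
Invert each term: -3·(s - 1)/((s - 1)^2 + 4) ↔ -3e^(t)cos(2t); -1·2/((s - 1)^2 + 4) ↔ -e^(t)sin(2t).

-exp(t)*sin(2*t) - 3*exp(t)*cos(2*t)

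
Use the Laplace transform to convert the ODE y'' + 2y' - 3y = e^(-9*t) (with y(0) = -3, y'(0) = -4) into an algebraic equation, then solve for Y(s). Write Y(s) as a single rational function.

Take the Laplace transform of both sides.
With L{y''} = s^2 Y - s·y(0) - y'(0) and L{y'} = sY - y(0), with y(0) = -3, y'(0) = -4: the LHS transforms to (s^2 + 2*s - 3)Y - (-3*s - 10).
The right side is L{e^(-9*t)} = 1/(s + 9).
So (s^2 + 2*s - 3)Y = 1/(s + 9) + (-3*s - 10).
Divide through and combine into a single rational function.

Y(s) = (-3*s^2 - 37*s - 89)/(s^3 + 11*s^2 + 15*s - 27)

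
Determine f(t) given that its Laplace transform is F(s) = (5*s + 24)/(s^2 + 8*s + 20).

Complete the square in the denominator: s^2 + 8*s + 20 = (s + 4)^2 + 2^2.
Split the numerator to match: 5*s + 24 = 5·(s + 4) + 2·2.
Invert each term: 5·(s + 4)/((s + 4)^2 + 4) ↔ 5e^(-4t)cos(2t); 2·2/((s + 4)^2 + 4) ↔ 2e^(-4t)sin(2t).

f(t) = 2*exp(-4*t)*sin(2*t) + 5*exp(-4*t)*cos(2*t)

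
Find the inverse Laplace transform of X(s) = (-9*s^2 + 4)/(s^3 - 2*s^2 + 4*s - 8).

Factor the denominator: s^3 - 2*s^2 + 4*s - 8 = (s - 2)*(s^2 + 4).
Partial fraction decomposition gives [-4/(s - 2)] + [-5*s/(s^2 + 4)] + [-10/(s^2 + 4)].
Invert each term: -4/(s - 2) ↔ -4e^(2t); -5·s/(s^2 + 4) ↔ -5cos(2t); -5·2/(s^2 + 4) ↔ -5sin(2t).

-4*exp(2*t) - 5*sin(2*t) - 5*cos(2*t)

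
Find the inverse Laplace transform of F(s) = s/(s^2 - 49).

Since L{cosh(7t)} = s/(s^2 - 49), the inverse is cosh(7*t).

cosh(7*t)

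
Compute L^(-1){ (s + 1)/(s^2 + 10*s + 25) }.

Factor the denominator: s^2 + 10*s + 25 = (s + 5)^2.
Partial fraction decomposition gives [1/(s + 5)] + [-4/(s + 5)^2].
Invert each term: 1/(s + 5) ↔ e^(-5t); -4/(s + 5)^2 ↔ -4t·e^(-5t).

-4*t*exp(-5*t) + exp(-5*t)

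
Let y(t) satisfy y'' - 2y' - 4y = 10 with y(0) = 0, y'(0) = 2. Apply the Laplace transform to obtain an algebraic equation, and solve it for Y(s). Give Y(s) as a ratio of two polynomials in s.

Transform both sides with L{·}.
Using L{y''} = s^2 Y - s·y(0) - y'(0) and L{y'} = sY - y(0), with y(0) = 0, y'(0) = 2, the left side becomes (s^2 - 2*s - 4)Y - (2).
The right side is L{10} = 10/s.
So (s^2 - 2*s - 4)Y = 10/s + (2).
Divide through and combine into a single rational function.

Y(s) = (2*s + 10)/(s^3 - 2*s^2 - 4*s)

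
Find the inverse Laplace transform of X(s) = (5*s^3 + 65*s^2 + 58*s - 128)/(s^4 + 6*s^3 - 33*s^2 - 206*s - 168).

4*exp(6*t) + exp(-t) + 4*exp(-4*t) - 4*exp(-7*t)

Factor the denominator: s^4 + 6*s^3 - 33*s^2 - 206*s - 168 = (s - 6)*(s + 1)*(s + 4)*(s + 7).
Partial fraction decomposition gives [-4/(s + 7)] + [4/(s + 4)] + [4/(s - 6)] + [1/(s + 1)].
Invert each term: -4/(s + 7) ↔ -4e^(-7t); 4/(s + 4) ↔ 4e^(-4t); 4/(s - 6) ↔ 4e^(6t); 1/(s + 1) ↔ e^(-t).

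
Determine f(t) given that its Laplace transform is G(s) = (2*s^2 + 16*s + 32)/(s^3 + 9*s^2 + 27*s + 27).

f(t) = t^2*exp(-3*t) + 4*t*exp(-3*t) + 2*exp(-3*t)

Factor the denominator: s^3 + 9*s^2 + 27*s + 27 = (s + 3)^3.
Partial fraction decomposition gives [2/(s + 3)] + [4/(s + 3)^2] + [2/(s + 3)^3].
Invert each term: 2/(s + 3) ↔ 2e^(-3t); 4/(s + 3)^2 ↔ 4t·e^(-3t); 2/(s + 3)^3 ↔ (1)t^2·e^(-3t).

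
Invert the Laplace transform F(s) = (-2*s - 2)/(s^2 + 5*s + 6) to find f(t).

Factor the denominator: s^2 + 5*s + 6 = (s + 2)*(s + 3).
Partial fraction decomposition gives [2/(s + 2)] + [-4/(s + 3)].
Invert each term: 2/(s + 2) ↔ 2e^(-2t); -4/(s + 3) ↔ -4e^(-3t).

f(t) = 2*exp(-2*t) - 4*exp(-3*t)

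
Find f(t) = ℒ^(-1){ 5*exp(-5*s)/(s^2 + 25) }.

The factor e^(-5s) signals a time shift by c = 5 (second shifting theorem).
L{sin(5t)} = 5/(s^2 + 25), so L^-1{5/(s^2 + 25)} = sin(5*t).
Hence the inverse is u(t - 5) times that function evaluated at t - 5.

f(t) = Heaviside(t - 5)*(sin(5*t - 25))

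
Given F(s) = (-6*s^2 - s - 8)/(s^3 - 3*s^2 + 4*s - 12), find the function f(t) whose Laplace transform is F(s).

Factor the denominator: s^3 - 3*s^2 + 4*s - 12 = (s - 3)*(s^2 + 4).
Partial fraction decomposition gives [-5/(s - 3)] + [-s/(s^2 + 4)] + [-4/(s^2 + 4)].
Invert each term: -5/(s - 3) ↔ -5e^(3t); -1·s/(s^2 + 4) ↔ -cos(2t); -2·2/(s^2 + 4) ↔ -2sin(2t).

f(t) = -5*exp(3*t) - 2*sin(2*t) - cos(2*t)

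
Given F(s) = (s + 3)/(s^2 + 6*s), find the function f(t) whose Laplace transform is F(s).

Rewrite the denominator: s^2 + 6*s = (s + 3)^2 - 9.
The form in (s + 3) signals a first-shifting-theorem factor e^(-3t).
Since L{cosh(3t)} = s/(s^2 - 9), the inverse is exp(-3*t)*cosh(3*t).

f(t) = exp(-3*t)*cosh(3*t)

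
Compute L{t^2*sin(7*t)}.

14*(3*s^2 - 49)/(s^2 + 49)^3

L{sin(7t)} = 7/(s^2 + 49).
Then apply L{t^2·g(t)} = (-1)^2 d^2/ds^2[G(s)] with G(s) = 7/(s^2 + 49):
differentiating 2 times and applying the sign gives 14*(3*s^2 - 49)/(s^2 + 49)^3.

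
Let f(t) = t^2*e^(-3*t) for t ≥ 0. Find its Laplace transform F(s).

L{e^(-3t)} = 1/(s + 3).
Then apply L{t^2·g(t)} = (-1)^2 d^2/ds^2[G(s)] with G(s) = 1/(s + 3):
differentiating 2 times and applying the sign gives 2/(s + 3)^3.

F(s) = 2/(s + 3)^3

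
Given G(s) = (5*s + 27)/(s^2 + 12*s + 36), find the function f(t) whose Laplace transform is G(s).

f(t) = -3*t*exp(-6*t) + 5*exp(-6*t)

Factor the denominator: s^2 + 12*s + 36 = (s + 6)^2.
Partial fraction decomposition gives [5/(s + 6)] + [-3/(s + 6)^2].
Invert each term: 5/(s + 6) ↔ 5e^(-6t); -3/(s + 6)^2 ↔ -3t·e^(-6t).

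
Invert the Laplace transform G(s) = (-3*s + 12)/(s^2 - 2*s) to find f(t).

Factor the denominator: s^2 - 2*s = s*(s - 2).
Partial fraction decomposition gives [3/(s - 2)] + [-6/s].
Invert each term: 3/(s - 2) ↔ 3e^(2t); -6/(s - 0) ↔ -6e^(0t).

f(t) = 3*exp(2*t) - 6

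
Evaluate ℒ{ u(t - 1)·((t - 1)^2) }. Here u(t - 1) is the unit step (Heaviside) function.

By the second shifting theorem, L{u(t - c)·g(t - c)} = e^(-cs)·G(s) with c = 1 and G(s) = L{g(t)}.
L{t^2} = 2!/s^3 = 2/s^3.

2*exp(-s)/s^3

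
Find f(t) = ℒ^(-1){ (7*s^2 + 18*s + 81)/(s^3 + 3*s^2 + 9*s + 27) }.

Factor the denominator: s^3 + 3*s^2 + 9*s + 27 = (s + 3)*(s^2 + 9).
Partial fraction decomposition gives [5/(s + 3)] + [2*s/(s^2 + 9)] + [12/(s^2 + 9)].
Invert each term: 5/(s + 3) ↔ 5e^(-3t); 2·s/(s^2 + 9) ↔ 2cos(3t); 4·3/(s^2 + 9) ↔ 4sin(3t).

f(t) = 4*sin(3*t) + 2*cos(3*t) + 5*exp(-3*t)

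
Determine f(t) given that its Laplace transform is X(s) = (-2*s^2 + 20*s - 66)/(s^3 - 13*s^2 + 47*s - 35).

Factor the denominator: s^3 - 13*s^2 + 47*s - 35 = (s - 7)*(s - 5)*(s - 1).
Partial fraction decomposition gives [-2/(s - 1)] + [-2/(s - 7)] + [2/(s - 5)].
Invert each term: -2/(s - 1) ↔ -2e^(t); -2/(s - 7) ↔ -2e^(7t); 2/(s - 5) ↔ 2e^(5t).

f(t) = -2*exp(7*t) + 2*exp(5*t) - 2*exp(t)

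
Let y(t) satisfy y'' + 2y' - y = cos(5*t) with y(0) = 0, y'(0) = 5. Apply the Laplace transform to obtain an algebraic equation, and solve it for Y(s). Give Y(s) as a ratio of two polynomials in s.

Y(s) = (5*s^2 + s + 125)/(s^4 + 2*s^3 + 24*s^2 + 50*s - 25)

Laplace-transform each side.
The derivative rules (L{y''} = s^2 Y - s·y(0) - y'(0) and L{y'} = sY - y(0), with y(0) = 0, y'(0) = 5) turn the left side into (s^2 + 2*s - 1)Y - (5).
The right side is L{cos(5*t)} = s/(s^2 + 25).
So (s^2 + 2*s - 1)Y = s/(s^2 + 25) + (5).
Isolate Y and clear denominators.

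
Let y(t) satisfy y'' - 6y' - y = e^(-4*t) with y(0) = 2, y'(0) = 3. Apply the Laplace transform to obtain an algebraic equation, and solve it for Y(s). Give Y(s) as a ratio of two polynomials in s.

Take the Laplace transform of both sides.
With L{y''} = s^2 Y - s·y(0) - y'(0) and L{y'} = sY - y(0), with y(0) = 2, y'(0) = 3: the LHS transforms to (s^2 - 6*s - 1)Y - (2*s - 9).
The right side is L{e^(-4*t)} = 1/(s + 4).
So (s^2 - 6*s - 1)Y = 1/(s + 4) + (2*s - 9).
Isolate Y and clear denominators.

Y(s) = (2*s^2 - s - 35)/(s^3 - 2*s^2 - 25*s - 4)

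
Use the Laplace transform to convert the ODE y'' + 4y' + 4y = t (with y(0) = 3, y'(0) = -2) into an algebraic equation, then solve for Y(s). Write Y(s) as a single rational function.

Take the Laplace transform of both sides.
With L{y''} = s^2 Y - s·y(0) - y'(0) and L{y'} = sY - y(0), with y(0) = 3, y'(0) = -2: the LHS transforms to (s^2 + 4*s + 4)Y - (3*s + 10).
The right side is L{t} = s^(-2).
So (s^2 + 4*s + 4)Y = s^(-2) + (3*s + 10).
Divide through and combine into a single rational function.

Y(s) = (3*s^3 + 10*s^2 + 1)/(s^4 + 4*s^3 + 4*s^2)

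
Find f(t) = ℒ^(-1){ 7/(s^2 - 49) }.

f(t) = sinh(7*t)

Since L{sinh(7t)} = 7/(s^2 - 49), the inverse is sinh(7*t).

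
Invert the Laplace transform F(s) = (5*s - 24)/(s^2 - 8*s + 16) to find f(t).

Factor the denominator: s^2 - 8*s + 16 = (s - 4)^2.
Partial fraction decomposition gives [5/(s - 4)] + [-4/(s - 4)^2].
Invert each term: 5/(s - 4) ↔ 5e^(4t); -4/(s - 4)^2 ↔ -4t·e^(4t).

f(t) = -4*t*exp(4*t) + 5*exp(4*t)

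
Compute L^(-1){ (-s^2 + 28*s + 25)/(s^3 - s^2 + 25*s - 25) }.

Factor the denominator: s^3 - s^2 + 25*s - 25 = (s - 1)*(s^2 + 25).
Partial fraction decomposition gives [2/(s - 1)] + [-3*s/(s^2 + 25)] + [25/(s^2 + 25)].
Invert each term: 2/(s - 1) ↔ 2e^(t); -3·s/(s^2 + 25) ↔ -3cos(5t); 5·5/(s^2 + 25) ↔ 5sin(5t).

2*exp(t) + 5*sin(5*t) - 3*cos(5*t)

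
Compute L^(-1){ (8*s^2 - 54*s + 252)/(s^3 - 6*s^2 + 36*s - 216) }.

Factor the denominator: s^3 - 6*s^2 + 36*s - 216 = (s - 6)*(s^2 + 36).
Partial fraction decomposition gives [3/(s - 6)] + [5*s/(s^2 + 36)] + [-24/(s^2 + 36)].
Invert each term: 3/(s - 6) ↔ 3e^(6t); 5·s/(s^2 + 36) ↔ 5cos(6t); -4·6/(s^2 + 36) ↔ -4sin(6t).

3*exp(6*t) - 4*sin(6*t) + 5*cos(6*t)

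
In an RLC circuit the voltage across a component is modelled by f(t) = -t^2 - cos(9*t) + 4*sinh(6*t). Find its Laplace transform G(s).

Apply the Laplace transform termwise.
(-1)·[L{t^2} = 2!/s^3 = 2/s^3]; (-1)·[L{cos(9t)} = s/(s^2 + 81)]; (4)·[L{sinh(6t)} = 6/(s^2 - 36)].

G(s) = -s/(s^2 + 81) + 24/(s^2 - 36) - 2/s^3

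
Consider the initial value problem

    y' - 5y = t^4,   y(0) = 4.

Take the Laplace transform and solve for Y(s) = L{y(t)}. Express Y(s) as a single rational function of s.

Laplace-transform each side.
With L{y'} = sY - y(0) = sY - 4: the LHS transforms to (s - 5)Y - (4).
The right side is L{t^4} = 24/s^5.
So (s - 5)Y = 24/s^5 + (4).
Isolate Y and clear denominators.

Y(s) = (4*s^5 + 24)/(s^6 - 5*s^5)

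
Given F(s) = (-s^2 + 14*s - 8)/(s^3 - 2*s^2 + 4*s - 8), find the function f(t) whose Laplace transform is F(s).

Factor the denominator: s^3 - 2*s^2 + 4*s - 8 = (s - 2)*(s^2 + 4).
Partial fraction decomposition gives [2/(s - 2)] + [-3*s/(s^2 + 4)] + [8/(s^2 + 4)].
Invert each term: 2/(s - 2) ↔ 2e^(2t); -3·s/(s^2 + 4) ↔ -3cos(2t); 4·2/(s^2 + 4) ↔ 4sin(2t).

f(t) = 2*exp(2*t) + 4*sin(2*t) - 3*cos(2*t)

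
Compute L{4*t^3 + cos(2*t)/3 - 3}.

The transform is linear, so treat each term independently.
(1/3)·[L{cos(2t)} = s/(s^2 + 4)]; (4)·[L{t^3} = 3!/s^4 = 6/s^4]; L{-3} = -3/s.

s/(3*(s^2 + 4)) - 3/s + 24/s^4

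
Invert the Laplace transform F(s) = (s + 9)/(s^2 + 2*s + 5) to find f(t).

f(t) = 4*exp(-t)*sin(2*t) + exp(-t)*cos(2*t)

Complete the square in the denominator: s^2 + 2*s + 5 = (s + 1)^2 + 2^2.
Split the numerator to match: s + 9 = 1·(s + 1) + 4·2.
Invert each term: 1·(s + 1)/((s + 1)^2 + 4) ↔ e^(-t)cos(2t); 4·2/((s + 1)^2 + 4) ↔ 4e^(-t)sin(2t).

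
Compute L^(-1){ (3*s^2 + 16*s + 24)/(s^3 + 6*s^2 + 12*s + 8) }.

2*t^2*exp(-2*t) + 4*t*exp(-2*t) + 3*exp(-2*t)

Factor the denominator: s^3 + 6*s^2 + 12*s + 8 = (s + 2)^3.
Partial fraction decomposition gives [3/(s + 2)] + [4/(s + 2)^2] + [4/(s + 2)^3].
Invert each term: 3/(s + 2) ↔ 3e^(-2t); 4/(s + 2)^2 ↔ 4t·e^(-2t); 4/(s + 2)^3 ↔ (2)t^2·e^(-2t).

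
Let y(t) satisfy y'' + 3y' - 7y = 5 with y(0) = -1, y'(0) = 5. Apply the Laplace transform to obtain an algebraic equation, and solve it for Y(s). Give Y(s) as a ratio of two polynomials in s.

Y(s) = (-s^2 + 2*s + 5)/(s^3 + 3*s^2 - 7*s)

Take the Laplace transform of both sides.
With L{y''} = s^2 Y - s·y(0) - y'(0) and L{y'} = sY - y(0), with y(0) = -1, y'(0) = 5: the LHS transforms to (s^2 + 3*s - 7)Y - (-s + 2).
The right side is L{5} = 5/s.
So (s^2 + 3*s - 7)Y = 5/s + (-s + 2).
Divide through and combine into a single rational function.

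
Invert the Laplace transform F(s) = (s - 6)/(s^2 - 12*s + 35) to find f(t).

Rewrite the denominator: s^2 - 12*s + 35 = (s - 6)^2 - 1.
The form in (s - 6) signals a first-shifting-theorem factor e^(6t).
Since L{cosh(t)} = s/(s^2 - 1), the inverse is e^(6*t)*cosh(t).

f(t) = exp(6*t)*cosh(t)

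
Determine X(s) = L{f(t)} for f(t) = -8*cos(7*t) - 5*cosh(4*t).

The transform is linear, so treat each term independently.
(-5)·[L{cosh(4t)} = s/(s^2 - 16)]; (-8)·[L{cos(7t)} = s/(s^2 + 49)].

X(s) = -8*s/(s^2 + 49) - 5*s/(s^2 - 16)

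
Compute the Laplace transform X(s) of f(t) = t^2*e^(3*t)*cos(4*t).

L{cos(4t)} = s/(s^2 + 16).
Multiplying by e^(3t) shifts s → s - 3, so L{e^(3*t)*cos(4*t)} = (s - 3)/((s - 3)^2 + 16).
Then apply L{t^2·g(t)} = (-1)^2 d^2/ds^2[G(s)] with G(s) = (s - 3)/((s - 3)^2 + 16):
differentiating 2 times and applying the sign gives 2*(s - 3)*(s^2 - 6*s - 39)/(s^2 - 6*s + 25)^3.

X(s) = 2*(s - 3)*(s^2 - 6*s - 39)/(s^2 - 6*s + 25)^3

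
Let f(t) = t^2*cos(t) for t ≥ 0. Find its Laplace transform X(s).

X(s) = 2*s*(s^2 - 3)/(s^2 + 1)^3

L{cos(t)} = s/(s^2 + 1).
Then apply L{t^2·g(t)} = (-1)^2 d^2/ds^2[G(s)] with G(s) = s/(s^2 + 1):
differentiating 2 times and applying the sign gives 2*s*(s^2 - 3)/(s^2 + 1)^3.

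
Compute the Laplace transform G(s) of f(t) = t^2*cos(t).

G(s) = 2*s*(s^2 - 3)/(s^2 + 1)^3

L{cos(t)} = s/(s^2 + 1).
Then apply L{t^2·g(t)} = (-1)^2 d^2/ds^2[H(s)] with H(s) = s/(s^2 + 1):
differentiating 2 times and applying the sign gives 2*s*(s^2 - 3)/(s^2 + 1)^3.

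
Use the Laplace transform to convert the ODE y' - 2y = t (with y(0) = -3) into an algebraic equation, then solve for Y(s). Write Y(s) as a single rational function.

Y(s) = (-3*s^2 + 1)/(s^3 - 2*s^2)

Transform both sides with L{·}.
With L{y'} = sY - y(0) = sY - (-3): the LHS transforms to (s - 2)Y - (-3).
The right side is L{t} = s^(-2).
So (s - 2)Y = s^(-2) + (-3).
Solve for Y(s) and write it as one ratio of polynomials.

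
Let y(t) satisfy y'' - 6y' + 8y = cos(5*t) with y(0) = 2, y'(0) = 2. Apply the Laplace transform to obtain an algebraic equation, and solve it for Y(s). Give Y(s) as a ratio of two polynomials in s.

Transform both sides with L{·}.
Using L{y''} = s^2 Y - s·y(0) - y'(0) and L{y'} = sY - y(0), with y(0) = 2, y'(0) = 2, the left side becomes (s^2 - 6*s + 8)Y - (2*s - 10).
The right side is L{cos(5*t)} = s/(s^2 + 25).
So (s^2 - 6*s + 8)Y = s/(s^2 + 25) + (2*s - 10).
Isolate Y and clear denominators.

Y(s) = (2*s^3 - 10*s^2 + 51*s - 250)/(s^4 - 6*s^3 + 33*s^2 - 150*s + 200)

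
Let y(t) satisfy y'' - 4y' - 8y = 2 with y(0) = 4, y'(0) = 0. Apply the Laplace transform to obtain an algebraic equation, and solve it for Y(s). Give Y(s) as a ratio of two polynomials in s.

Take the Laplace transform of both sides.
Using L{y''} = s^2 Y - s·y(0) - y'(0) and L{y'} = sY - y(0), with y(0) = 4, y'(0) = 0, the left side becomes (s^2 - 4*s - 8)Y - (4*s - 16).
The right side is L{2} = 2/s.
So (s^2 - 4*s - 8)Y = 2/s + (4*s - 16).
Isolate Y and clear denominators.

Y(s) = (4*s^2 - 16*s + 2)/(s^3 - 4*s^2 - 8*s)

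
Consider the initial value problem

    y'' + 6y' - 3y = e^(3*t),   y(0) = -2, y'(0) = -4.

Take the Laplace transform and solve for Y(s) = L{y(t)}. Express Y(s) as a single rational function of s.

Take the Laplace transform of both sides.
The derivative rules (L{y''} = s^2 Y - s·y(0) - y'(0) and L{y'} = sY - y(0), with y(0) = -2, y'(0) = -4) turn the left side into (s^2 + 6*s - 3)Y - (-2*s - 16).
The right side is L{e^(3*t)} = 1/(s - 3).
So (s^2 + 6*s - 3)Y = 1/(s - 3) + (-2*s - 16).
Solve for Y(s) and write it as one ratio of polynomials.

Y(s) = (-2*s^2 - 10*s + 49)/(s^3 + 3*s^2 - 21*s + 9)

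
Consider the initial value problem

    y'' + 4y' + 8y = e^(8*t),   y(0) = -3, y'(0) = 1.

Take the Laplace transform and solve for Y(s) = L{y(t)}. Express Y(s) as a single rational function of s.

Laplace-transform each side.
Using L{y''} = s^2 Y - s·y(0) - y'(0) and L{y'} = sY - y(0), with y(0) = -3, y'(0) = 1, the left side becomes (s^2 + 4*s + 8)Y - (-3*s - 11).
The right side is L{e^(8*t)} = 1/(s - 8).
So (s^2 + 4*s + 8)Y = 1/(s - 8) + (-3*s - 11).
Divide through and combine into a single rational function.

Y(s) = (-3*s^2 + 13*s + 89)/(s^3 - 4*s^2 - 24*s - 64)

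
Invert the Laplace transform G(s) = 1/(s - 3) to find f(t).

f(t) = exp(3*t)

Since L{e^(3t)} = 1/(s - 3), the inverse is exp(3*t).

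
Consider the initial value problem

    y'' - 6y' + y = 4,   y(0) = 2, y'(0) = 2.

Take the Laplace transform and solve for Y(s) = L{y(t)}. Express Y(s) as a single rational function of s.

Y(s) = (2*s^2 - 10*s + 4)/(s^3 - 6*s^2 + s)

Laplace-transform each side.
Using L{y''} = s^2 Y - s·y(0) - y'(0) and L{y'} = sY - y(0), with y(0) = 2, y'(0) = 2, the left side becomes (s^2 - 6*s + 1)Y - (2*s - 10).
The right side is L{4} = 4/s.
So (s^2 - 6*s + 1)Y = 4/s + (2*s - 10).
Solve for Y(s) and write it as one ratio of polynomials.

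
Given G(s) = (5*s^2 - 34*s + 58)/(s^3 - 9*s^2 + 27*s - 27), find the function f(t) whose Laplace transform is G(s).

f(t) = t^2*exp(3*t)/2 - 4*t*exp(3*t) + 5*exp(3*t)

Factor the denominator: s^3 - 9*s^2 + 27*s - 27 = (s - 3)^3.
Partial fraction decomposition gives [5/(s - 3)] + [-4/(s - 3)^2] + [(s - 3)^(-3)].
Invert each term: 5/(s - 3) ↔ 5e^(3t); -4/(s - 3)^2 ↔ -4t·e^(3t); 1/(s - 3)^3 ↔ (1/2)t^2·e^(3t).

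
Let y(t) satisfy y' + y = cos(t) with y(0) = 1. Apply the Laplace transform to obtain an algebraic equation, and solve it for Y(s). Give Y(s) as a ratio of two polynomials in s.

Laplace-transform each side.
With L{y'} = sY - y(0) = sY - 1: the LHS transforms to (s + 1)Y - (1).
The right side is L{cos(t)} = s/(s^2 + 1).
So (s + 1)Y = s/(s^2 + 1) + (1).
Isolate Y and clear denominators.

Y(s) = (s^2 + s + 1)/(s^3 + s^2 + s + 1)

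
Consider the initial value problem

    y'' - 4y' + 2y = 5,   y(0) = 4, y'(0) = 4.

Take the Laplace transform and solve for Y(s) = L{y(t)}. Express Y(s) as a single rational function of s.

Take the Laplace transform of both sides.
With L{y''} = s^2 Y - s·y(0) - y'(0) and L{y'} = sY - y(0), with y(0) = 4, y'(0) = 4: the LHS transforms to (s^2 - 4*s + 2)Y - (4*s - 12).
The right side is L{5} = 5/s.
So (s^2 - 4*s + 2)Y = 5/s + (4*s - 12).
Divide through and combine into a single rational function.

Y(s) = (4*s^2 - 12*s + 5)/(s^3 - 4*s^2 + 2*s)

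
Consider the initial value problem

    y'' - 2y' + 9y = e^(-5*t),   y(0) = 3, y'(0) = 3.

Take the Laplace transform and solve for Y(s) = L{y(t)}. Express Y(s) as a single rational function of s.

Laplace-transform each side.
The derivative rules (L{y''} = s^2 Y - s·y(0) - y'(0) and L{y'} = sY - y(0), with y(0) = 3, y'(0) = 3) turn the left side into (s^2 - 2*s + 9)Y - (3*s - 3).
The right side is L{e^(-5*t)} = 1/(s + 5).
So (s^2 - 2*s + 9)Y = 1/(s + 5) + (3*s - 3).
Isolate Y and clear denominators.

Y(s) = (3*s^2 + 12*s - 14)/(s^3 + 3*s^2 - s + 45)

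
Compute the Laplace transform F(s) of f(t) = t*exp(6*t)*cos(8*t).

F(s) = (s - 14)*(s + 2)/(s^2 - 12*s + 100)^2

L{cos(8t)} = s/(s^2 + 64).
Multiplying by e^(6t) shifts s → s - 6, so L{exp(6*t)*cos(8*t)} = (s - 6)/((s - 6)^2 + 64).
Then apply L{t·g(t)} = -d/ds[G(s)] with G(s) = (s - 6)/((s - 6)^2 + 64):
differentiating 1 time and applying the sign gives (s - 14)*(s + 2)/(s^2 - 12*s + 100)^2.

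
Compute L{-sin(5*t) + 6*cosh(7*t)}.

6*s/(s^2 - 49) - 5/(s^2 + 25)

The transform is linear, so treat each term independently.
(-1)·[L{sin(5t)} = 5/(s^2 + 25)]; (6)·[L{cosh(7t)} = s/(s^2 - 49)].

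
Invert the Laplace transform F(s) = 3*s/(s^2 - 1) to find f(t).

Since L{cosh(t)} = s/(s^2 - 1), the inverse is cosh(t), scaled by 3.

f(t) = 3*cosh(t)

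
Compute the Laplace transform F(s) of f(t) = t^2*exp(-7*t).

L{e^(-7t)} = 1/(s + 7).
Then apply L{t^2·g(t)} = (-1)^2 d^2/ds^2[G(s)] with G(s) = 1/(s + 7):
differentiating 2 times and applying the sign gives 2/(s + 7)^3.

F(s) = 2/(s + 7)^3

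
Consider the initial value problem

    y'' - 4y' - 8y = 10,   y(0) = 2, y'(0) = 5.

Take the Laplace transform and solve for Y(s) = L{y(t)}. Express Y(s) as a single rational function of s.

Laplace-transform each side.
The derivative rules (L{y''} = s^2 Y - s·y(0) - y'(0) and L{y'} = sY - y(0), with y(0) = 2, y'(0) = 5) turn the left side into (s^2 - 4*s - 8)Y - (2*s - 3).
The right side is L{10} = 10/s.
So (s^2 - 4*s - 8)Y = 10/s + (2*s - 3).
Solve for Y(s) and write it as one ratio of polynomials.

Y(s) = (2*s^2 - 3*s + 10)/(s^3 - 4*s^2 - 8*s)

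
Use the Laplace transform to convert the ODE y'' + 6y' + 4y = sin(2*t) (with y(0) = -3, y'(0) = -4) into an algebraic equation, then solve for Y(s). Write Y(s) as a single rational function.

Transform both sides with L{·}.
The derivative rules (L{y''} = s^2 Y - s·y(0) - y'(0) and L{y'} = sY - y(0), with y(0) = -3, y'(0) = -4) turn the left side into (s^2 + 6*s + 4)Y - (-3*s - 22).
The right side is L{sin(2*t)} = 2/(s^2 + 4).
So (s^2 + 6*s + 4)Y = 2/(s^2 + 4) + (-3*s - 22).
Divide through and combine into a single rational function.

Y(s) = (-3*s^3 - 22*s^2 - 12*s - 86)/(s^4 + 6*s^3 + 8*s^2 + 24*s + 16)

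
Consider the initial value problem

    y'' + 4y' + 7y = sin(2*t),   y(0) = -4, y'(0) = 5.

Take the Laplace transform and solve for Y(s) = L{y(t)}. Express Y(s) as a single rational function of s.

Y(s) = (-4*s^3 - 11*s^2 - 16*s - 42)/(s^4 + 4*s^3 + 11*s^2 + 16*s + 28)

Apply the Laplace transform to the equation.
With L{y''} = s^2 Y - s·y(0) - y'(0) and L{y'} = sY - y(0), with y(0) = -4, y'(0) = 5: the LHS transforms to (s^2 + 4*s + 7)Y - (-4*s - 11).
The right side is L{sin(2*t)} = 2/(s^2 + 4).
So (s^2 + 4*s + 7)Y = 2/(s^2 + 4) + (-4*s - 11).
Divide through and combine into a single rational function.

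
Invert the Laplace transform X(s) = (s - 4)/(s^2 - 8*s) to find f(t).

f(t) = exp(4*t)*cosh(4*t)

Rewrite the denominator: s^2 - 8*s = (s - 4)^2 - 16.
The form in (s - 4) signals a first-shifting-theorem factor e^(4t).
Since L{cosh(4t)} = s/(s^2 - 16), the inverse is exp(4*t)*cosh(4*t).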